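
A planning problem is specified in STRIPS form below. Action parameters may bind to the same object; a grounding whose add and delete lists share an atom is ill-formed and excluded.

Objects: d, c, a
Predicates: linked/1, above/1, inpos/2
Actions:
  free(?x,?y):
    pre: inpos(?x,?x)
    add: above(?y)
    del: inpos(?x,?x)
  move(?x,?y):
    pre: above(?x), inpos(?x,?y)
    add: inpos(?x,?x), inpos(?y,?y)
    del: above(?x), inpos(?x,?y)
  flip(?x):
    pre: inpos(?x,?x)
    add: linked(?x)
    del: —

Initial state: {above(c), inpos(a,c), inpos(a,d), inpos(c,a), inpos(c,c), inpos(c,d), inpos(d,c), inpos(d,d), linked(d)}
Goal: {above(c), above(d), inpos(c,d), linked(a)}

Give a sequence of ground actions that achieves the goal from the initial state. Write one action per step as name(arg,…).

free(d,d); free(c,a); move(a,d); flip(a)

1. free(d,d)  →  {above(c), above(d), inpos(a,c), inpos(a,d), inpos(c,a), inpos(c,c), inpos(c,d), inpos(d,c), linked(d)}
2. free(c,a)  →  {above(a), above(c), above(d), inpos(a,c), inpos(a,d), inpos(c,a), inpos(c,d), inpos(d,c), linked(d)}
3. move(a,d)  →  {above(c), above(d), inpos(a,a), inpos(a,c), inpos(c,a), inpos(c,d), inpos(d,c), inpos(d,d), linked(d)}
4. flip(a)  →  {above(c), above(d), inpos(a,a), inpos(a,c), inpos(c,a), inpos(c,d), inpos(d,c), inpos(d,d), linked(a), linked(d)}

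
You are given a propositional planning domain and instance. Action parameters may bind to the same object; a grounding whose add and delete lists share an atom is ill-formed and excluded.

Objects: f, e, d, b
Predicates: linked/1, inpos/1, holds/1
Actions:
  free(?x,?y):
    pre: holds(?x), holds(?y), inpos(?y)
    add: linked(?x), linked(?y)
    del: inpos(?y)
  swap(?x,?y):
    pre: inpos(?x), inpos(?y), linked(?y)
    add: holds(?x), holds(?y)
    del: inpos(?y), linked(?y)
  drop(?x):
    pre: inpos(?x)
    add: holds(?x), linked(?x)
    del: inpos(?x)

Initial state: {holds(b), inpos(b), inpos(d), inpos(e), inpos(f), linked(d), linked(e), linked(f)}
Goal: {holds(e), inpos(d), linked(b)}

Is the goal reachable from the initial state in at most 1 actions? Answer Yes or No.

No

1. free(b,b)  →  {holds(b), inpos(d), inpos(e), inpos(f), linked(b), linked(d), linked(e), linked(f)}
2. swap(f,e)  →  {holds(b), holds(e), holds(f), inpos(d), inpos(f), linked(b), linked(d), linked(f)}
optimal plan length = 2; 2 > 1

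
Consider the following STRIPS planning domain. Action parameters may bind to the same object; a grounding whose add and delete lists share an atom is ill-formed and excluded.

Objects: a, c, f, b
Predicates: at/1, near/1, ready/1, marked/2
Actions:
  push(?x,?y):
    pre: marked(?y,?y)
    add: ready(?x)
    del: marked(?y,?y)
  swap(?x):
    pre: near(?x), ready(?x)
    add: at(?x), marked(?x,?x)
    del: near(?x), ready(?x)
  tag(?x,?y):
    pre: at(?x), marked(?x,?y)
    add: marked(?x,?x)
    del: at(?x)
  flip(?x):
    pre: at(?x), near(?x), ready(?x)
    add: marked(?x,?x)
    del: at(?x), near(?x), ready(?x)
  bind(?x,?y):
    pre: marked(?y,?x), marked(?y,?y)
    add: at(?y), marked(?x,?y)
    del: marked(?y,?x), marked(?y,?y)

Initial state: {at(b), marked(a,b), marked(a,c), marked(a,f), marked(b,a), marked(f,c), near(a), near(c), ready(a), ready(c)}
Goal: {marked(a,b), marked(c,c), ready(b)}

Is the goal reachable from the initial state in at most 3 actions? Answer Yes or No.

1. swap(a)  →  {at(a), at(b), marked(a,a), marked(a,b), marked(a,c), marked(a,f), marked(b,a), marked(f,c), near(c), ready(c)}
2. push(b,a)  →  {at(a), at(b), marked(a,b), marked(a,c), marked(a,f), marked(b,a), marked(f,c), near(c), ready(b), ready(c)}
3. swap(c)  →  {at(a), at(b), at(c), marked(a,b), marked(a,c), marked(a,f), marked(b,a), marked(c,c), marked(f,c), ready(b)}
optimal plan length = 3; 3 ≤ 3

Yes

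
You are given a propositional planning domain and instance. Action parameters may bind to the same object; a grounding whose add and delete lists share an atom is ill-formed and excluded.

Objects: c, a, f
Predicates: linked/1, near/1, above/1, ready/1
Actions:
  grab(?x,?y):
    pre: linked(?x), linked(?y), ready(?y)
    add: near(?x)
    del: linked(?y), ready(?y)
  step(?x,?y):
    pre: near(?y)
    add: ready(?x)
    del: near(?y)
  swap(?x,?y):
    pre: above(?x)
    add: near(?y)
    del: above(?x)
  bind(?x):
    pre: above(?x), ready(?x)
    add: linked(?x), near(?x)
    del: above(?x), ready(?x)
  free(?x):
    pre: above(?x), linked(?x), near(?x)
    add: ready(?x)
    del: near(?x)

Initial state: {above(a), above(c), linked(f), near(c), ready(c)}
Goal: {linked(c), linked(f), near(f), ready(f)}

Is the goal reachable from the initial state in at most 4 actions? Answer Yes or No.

Yes

1. step(f,c)  →  {above(a), above(c), linked(f), ready(c), ready(f)}
2. swap(a,f)  →  {above(c), linked(f), near(f), ready(c), ready(f)}
3. bind(c)  →  {linked(c), linked(f), near(c), near(f), ready(f)}
optimal plan length = 3; 3 ≤ 4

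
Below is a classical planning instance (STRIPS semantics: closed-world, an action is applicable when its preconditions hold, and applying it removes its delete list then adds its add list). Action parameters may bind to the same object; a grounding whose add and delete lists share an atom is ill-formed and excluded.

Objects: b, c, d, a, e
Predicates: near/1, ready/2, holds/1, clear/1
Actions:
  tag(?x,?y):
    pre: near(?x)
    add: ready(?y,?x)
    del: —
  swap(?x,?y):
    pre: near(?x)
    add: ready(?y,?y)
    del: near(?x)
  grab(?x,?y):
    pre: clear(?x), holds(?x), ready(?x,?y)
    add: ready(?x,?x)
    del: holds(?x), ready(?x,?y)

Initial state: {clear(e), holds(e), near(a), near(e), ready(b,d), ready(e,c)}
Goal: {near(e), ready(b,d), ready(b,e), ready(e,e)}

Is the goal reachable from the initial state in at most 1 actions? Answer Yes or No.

1. tag(e,b)  →  {clear(e), holds(e), near(a), near(e), ready(b,d), ready(b,e), ready(e,c)}
2. tag(e,e)  →  {clear(e), holds(e), near(a), near(e), ready(b,d), ready(b,e), ready(e,c), ready(e,e)}
optimal plan length = 2; 2 > 1

No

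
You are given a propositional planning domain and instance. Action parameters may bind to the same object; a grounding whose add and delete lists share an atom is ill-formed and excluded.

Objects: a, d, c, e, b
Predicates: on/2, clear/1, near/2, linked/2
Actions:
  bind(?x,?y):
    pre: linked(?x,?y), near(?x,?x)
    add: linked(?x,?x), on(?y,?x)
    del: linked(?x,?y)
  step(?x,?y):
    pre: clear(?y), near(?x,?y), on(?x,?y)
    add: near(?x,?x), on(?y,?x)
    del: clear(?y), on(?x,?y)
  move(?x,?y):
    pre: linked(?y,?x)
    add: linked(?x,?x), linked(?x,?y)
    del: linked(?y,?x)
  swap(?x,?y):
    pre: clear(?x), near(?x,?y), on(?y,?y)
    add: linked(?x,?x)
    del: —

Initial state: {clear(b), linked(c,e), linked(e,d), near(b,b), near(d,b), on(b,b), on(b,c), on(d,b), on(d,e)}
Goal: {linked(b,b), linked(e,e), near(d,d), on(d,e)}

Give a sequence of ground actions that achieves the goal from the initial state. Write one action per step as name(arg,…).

1. move(e,c)  →  {clear(b), linked(e,c), linked(e,d), linked(e,e), near(b,b), near(d,b), on(b,b), on(b,c), on(d,b), on(d,e)}
2. swap(b,b)  →  {clear(b), linked(b,b), linked(e,c), linked(e,d), linked(e,e), near(b,b), near(d,b), on(b,b), on(b,c), on(d,b), on(d,e)}
3. step(d,b)  →  {linked(b,b), linked(e,c), linked(e,d), linked(e,e), near(b,b), near(d,b), near(d,d), on(b,b), on(b,c), on(b,d), on(d,e)}

move(e,c); swap(b,b); step(d,b)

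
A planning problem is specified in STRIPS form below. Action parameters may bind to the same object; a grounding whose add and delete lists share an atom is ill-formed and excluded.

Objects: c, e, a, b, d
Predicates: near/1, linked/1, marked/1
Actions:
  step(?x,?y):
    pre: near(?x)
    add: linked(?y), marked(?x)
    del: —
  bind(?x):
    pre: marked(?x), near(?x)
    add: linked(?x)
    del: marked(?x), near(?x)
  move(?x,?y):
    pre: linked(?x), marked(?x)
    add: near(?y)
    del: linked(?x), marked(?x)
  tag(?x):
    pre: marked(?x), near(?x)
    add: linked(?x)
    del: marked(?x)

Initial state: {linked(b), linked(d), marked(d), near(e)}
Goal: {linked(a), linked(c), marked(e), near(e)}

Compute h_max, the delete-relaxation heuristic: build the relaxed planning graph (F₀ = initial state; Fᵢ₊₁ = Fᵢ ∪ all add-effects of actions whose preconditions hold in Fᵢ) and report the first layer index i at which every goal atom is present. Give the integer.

1

F0 = init (4 atoms)
F1 = F0 ∪ {linked(a), linked(c), linked(e), marked(e), near(a), near(b), near(c), near(d)}  (12 atoms)
goal ⊆ F1  ⇒  h_max = 1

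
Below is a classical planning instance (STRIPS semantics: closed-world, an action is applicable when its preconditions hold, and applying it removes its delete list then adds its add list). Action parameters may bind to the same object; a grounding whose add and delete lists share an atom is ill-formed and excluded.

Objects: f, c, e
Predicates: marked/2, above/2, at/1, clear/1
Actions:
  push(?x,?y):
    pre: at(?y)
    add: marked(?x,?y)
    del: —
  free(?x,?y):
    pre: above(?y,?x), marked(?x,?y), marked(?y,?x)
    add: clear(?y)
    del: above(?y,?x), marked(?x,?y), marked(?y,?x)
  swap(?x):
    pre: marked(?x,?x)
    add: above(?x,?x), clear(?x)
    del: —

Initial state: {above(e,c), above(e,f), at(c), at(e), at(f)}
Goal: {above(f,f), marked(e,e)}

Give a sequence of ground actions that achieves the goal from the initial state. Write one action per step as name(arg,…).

1. push(f,f)  →  {above(e,c), above(e,f), at(c), at(e), at(f), marked(f,f)}
2. push(e,e)  →  {above(e,c), above(e,f), at(c), at(e), at(f), marked(e,e), marked(f,f)}
3. swap(f)  →  {above(e,c), above(e,f), above(f,f), at(c), at(e), at(f), clear(f), marked(e,e), marked(f,f)}

push(f,f); push(e,e); swap(f)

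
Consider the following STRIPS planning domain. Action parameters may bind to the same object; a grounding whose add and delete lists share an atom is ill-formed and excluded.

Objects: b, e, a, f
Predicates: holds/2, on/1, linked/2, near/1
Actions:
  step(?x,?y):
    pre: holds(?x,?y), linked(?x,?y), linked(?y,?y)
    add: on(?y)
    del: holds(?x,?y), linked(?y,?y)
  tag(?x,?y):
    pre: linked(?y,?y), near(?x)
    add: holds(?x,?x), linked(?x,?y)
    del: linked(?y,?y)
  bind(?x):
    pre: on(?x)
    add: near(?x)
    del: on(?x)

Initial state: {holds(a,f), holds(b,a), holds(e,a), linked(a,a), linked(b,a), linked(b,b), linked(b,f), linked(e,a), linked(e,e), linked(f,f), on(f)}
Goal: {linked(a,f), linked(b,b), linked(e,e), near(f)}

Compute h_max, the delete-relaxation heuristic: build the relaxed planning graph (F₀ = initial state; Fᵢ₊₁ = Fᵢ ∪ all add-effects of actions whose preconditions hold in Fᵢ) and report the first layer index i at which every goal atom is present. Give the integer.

3

F0 = init (11 atoms)
F1 = F0 ∪ {near(f), on(a)}  (13 atoms)
F2 = F1 ∪ {holds(f,f), linked(f,a), linked(f,b), linked(f,e), near(a)}  (18 atoms)
F3 = F2 ∪ {holds(a,a), linked(a,b), linked(a,e), linked(a,f)}  (22 atoms)
goal ⊆ F3  ⇒  h_max = 3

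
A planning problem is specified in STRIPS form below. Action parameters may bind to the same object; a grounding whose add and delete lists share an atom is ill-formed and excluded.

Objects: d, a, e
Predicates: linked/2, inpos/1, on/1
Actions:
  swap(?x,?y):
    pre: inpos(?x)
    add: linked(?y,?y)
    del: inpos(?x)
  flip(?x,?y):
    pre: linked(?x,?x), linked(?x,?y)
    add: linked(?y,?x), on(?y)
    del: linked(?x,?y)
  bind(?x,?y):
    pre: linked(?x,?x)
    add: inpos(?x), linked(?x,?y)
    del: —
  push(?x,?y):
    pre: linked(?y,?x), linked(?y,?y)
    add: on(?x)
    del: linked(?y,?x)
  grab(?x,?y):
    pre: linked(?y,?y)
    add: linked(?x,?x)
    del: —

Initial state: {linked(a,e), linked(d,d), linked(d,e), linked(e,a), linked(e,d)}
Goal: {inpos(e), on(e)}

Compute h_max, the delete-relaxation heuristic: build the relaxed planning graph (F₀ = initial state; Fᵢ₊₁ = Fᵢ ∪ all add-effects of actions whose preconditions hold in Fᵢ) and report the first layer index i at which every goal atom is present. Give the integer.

2

F0 = init (5 atoms)
F1 = F0 ∪ {inpos(d), linked(a,a), linked(d,a), linked(e,e), on(d), on(e)}  (11 atoms)
F2 = F1 ∪ {inpos(a), inpos(e), linked(a,d), on(a)}  (15 atoms)
goal ⊆ F2  ⇒  h_max = 2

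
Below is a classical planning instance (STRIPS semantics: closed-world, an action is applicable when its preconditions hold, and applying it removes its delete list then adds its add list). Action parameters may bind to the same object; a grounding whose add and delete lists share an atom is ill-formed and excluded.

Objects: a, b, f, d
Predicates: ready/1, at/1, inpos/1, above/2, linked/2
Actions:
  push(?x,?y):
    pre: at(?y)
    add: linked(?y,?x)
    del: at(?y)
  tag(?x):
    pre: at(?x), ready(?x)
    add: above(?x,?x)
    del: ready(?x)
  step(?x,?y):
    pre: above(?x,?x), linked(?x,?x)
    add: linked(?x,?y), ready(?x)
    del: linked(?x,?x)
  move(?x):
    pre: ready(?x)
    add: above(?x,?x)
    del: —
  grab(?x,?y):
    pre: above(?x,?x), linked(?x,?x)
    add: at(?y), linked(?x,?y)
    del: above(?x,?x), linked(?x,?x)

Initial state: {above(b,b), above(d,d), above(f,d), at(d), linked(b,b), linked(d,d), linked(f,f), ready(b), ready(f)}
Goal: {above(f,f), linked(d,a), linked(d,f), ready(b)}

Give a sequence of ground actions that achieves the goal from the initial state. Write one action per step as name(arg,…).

1. push(a,d)  →  {above(b,b), above(d,d), above(f,d), linked(b,b), linked(d,a), linked(d,d), linked(f,f), ready(b), ready(f)}
2. step(d,f)  →  {above(b,b), above(d,d), above(f,d), linked(b,b), linked(d,a), linked(d,f), linked(f,f), ready(b), ready(d), ready(f)}
3. move(f)  →  {above(b,b), above(d,d), above(f,d), above(f,f), linked(b,b), linked(d,a), linked(d,f), linked(f,f), ready(b), ready(d), ready(f)}

push(a,d); step(d,f); move(f)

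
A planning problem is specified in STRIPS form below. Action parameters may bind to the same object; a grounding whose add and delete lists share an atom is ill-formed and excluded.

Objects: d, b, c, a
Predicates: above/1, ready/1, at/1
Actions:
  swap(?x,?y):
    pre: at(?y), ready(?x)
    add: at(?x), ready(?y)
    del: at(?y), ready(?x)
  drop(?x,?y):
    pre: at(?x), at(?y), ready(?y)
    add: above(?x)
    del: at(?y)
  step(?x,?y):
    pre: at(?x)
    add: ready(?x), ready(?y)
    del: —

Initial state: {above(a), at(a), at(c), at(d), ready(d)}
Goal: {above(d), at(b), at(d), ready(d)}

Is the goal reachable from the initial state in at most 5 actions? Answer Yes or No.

Yes

1. step(c,b)  →  {above(a), at(a), at(c), at(d), ready(b), ready(c), ready(d)}
2. swap(b,a)  →  {above(a), at(b), at(c), at(d), ready(a), ready(c), ready(d)}
3. drop(d,c)  →  {above(a), above(d), at(b), at(d), ready(a), ready(c), ready(d)}
optimal plan length = 3; 3 ≤ 5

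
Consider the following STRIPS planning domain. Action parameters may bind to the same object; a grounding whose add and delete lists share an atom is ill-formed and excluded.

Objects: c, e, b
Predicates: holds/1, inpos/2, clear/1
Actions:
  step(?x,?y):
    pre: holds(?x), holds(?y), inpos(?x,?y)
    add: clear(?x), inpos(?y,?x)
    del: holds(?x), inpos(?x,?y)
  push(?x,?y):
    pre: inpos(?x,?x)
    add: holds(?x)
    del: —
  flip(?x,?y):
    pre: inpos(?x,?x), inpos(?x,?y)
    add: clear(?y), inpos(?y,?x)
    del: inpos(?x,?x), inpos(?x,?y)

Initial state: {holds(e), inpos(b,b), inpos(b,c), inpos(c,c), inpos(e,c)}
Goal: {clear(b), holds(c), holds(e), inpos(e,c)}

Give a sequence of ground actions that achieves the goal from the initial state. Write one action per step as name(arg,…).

1. push(c,c)  →  {holds(c), holds(e), inpos(b,b), inpos(b,c), inpos(c,c), inpos(e,c)}
2. push(b,c)  →  {holds(b), holds(c), holds(e), inpos(b,b), inpos(b,c), inpos(c,c), inpos(e,c)}
3. step(b,c)  →  {clear(b), holds(c), holds(e), inpos(b,b), inpos(c,b), inpos(c,c), inpos(e,c)}

push(c,c); push(b,c); step(b,c)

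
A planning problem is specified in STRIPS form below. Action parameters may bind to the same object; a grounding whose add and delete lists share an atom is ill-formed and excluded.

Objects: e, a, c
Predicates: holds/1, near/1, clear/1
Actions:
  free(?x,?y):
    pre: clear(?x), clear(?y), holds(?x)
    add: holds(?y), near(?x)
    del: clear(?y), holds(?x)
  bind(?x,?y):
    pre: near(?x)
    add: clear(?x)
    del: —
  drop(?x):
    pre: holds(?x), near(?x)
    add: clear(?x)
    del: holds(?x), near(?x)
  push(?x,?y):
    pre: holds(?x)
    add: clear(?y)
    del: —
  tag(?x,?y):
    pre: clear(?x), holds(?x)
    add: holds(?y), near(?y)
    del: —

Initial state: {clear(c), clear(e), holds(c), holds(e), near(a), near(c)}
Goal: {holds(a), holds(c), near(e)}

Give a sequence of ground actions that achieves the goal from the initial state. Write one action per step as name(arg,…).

bind(a,e); free(e,a)

1. bind(a,e)  →  {clear(a), clear(c), clear(e), holds(c), holds(e), near(a), near(c)}
2. free(e,a)  →  {clear(c), clear(e), holds(a), holds(c), near(a), near(c), near(e)}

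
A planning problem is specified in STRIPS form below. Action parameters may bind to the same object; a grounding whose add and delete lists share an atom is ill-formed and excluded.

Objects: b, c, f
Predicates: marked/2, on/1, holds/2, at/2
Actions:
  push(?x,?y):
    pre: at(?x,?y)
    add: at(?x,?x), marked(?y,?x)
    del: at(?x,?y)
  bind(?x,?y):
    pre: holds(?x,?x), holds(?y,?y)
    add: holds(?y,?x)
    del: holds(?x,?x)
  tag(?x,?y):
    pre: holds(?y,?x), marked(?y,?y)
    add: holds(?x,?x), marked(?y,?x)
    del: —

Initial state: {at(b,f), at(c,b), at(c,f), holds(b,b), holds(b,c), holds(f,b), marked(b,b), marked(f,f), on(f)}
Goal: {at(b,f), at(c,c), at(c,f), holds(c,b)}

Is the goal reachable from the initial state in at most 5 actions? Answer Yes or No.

1. push(c,b)  →  {at(b,f), at(c,c), at(c,f), holds(b,b), holds(b,c), holds(f,b), marked(b,b), marked(b,c), marked(f,f), on(f)}
2. tag(c,b)  →  {at(b,f), at(c,c), at(c,f), holds(b,b), holds(b,c), holds(c,c), holds(f,b), marked(b,b), marked(b,c), marked(f,f), on(f)}
3. bind(b,c)  →  {at(b,f), at(c,c), at(c,f), holds(b,c), holds(c,b), holds(c,c), holds(f,b), marked(b,b), marked(b,c), marked(f,f), on(f)}
optimal plan length = 3; 3 ≤ 5

Yes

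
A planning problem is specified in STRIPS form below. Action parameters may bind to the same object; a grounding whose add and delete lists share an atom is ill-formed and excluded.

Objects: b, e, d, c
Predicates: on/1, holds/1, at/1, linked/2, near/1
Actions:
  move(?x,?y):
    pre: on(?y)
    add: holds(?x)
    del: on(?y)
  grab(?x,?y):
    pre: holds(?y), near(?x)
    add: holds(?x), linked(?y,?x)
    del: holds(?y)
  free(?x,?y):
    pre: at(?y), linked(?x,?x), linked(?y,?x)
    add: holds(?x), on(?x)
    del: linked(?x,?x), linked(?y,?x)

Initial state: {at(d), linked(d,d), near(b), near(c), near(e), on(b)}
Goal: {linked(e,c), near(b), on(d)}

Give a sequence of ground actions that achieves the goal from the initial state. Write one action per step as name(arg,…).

move(e,b); grab(c,e); free(d,d)

1. move(e,b)  →  {at(d), holds(e), linked(d,d), near(b), near(c), near(e)}
2. grab(c,e)  →  {at(d), holds(c), linked(d,d), linked(e,c), near(b), near(c), near(e)}
3. free(d,d)  →  {at(d), holds(c), holds(d), linked(e,c), near(b), near(c), near(e), on(d)}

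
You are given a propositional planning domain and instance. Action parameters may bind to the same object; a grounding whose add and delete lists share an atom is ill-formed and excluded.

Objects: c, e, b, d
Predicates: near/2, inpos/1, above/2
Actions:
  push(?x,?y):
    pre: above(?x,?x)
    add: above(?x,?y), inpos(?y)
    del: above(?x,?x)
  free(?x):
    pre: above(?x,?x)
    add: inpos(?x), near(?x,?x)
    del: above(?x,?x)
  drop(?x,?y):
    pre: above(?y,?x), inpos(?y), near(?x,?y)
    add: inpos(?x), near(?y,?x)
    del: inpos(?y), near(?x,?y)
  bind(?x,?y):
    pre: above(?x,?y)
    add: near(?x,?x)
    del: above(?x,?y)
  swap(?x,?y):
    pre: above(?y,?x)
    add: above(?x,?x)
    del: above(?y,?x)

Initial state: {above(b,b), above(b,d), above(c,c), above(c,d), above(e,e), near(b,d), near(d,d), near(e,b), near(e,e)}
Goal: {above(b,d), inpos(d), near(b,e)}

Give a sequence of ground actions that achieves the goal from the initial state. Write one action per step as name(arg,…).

push(c,b); push(e,d); push(b,e); drop(e,b)

1. push(c,b)  →  {above(b,b), above(b,d), above(c,b), above(c,d), above(e,e), inpos(b), near(b,d), near(d,d), near(e,b), near(e,e)}
2. push(e,d)  →  {above(b,b), above(b,d), above(c,b), above(c,d), above(e,d), inpos(b), inpos(d), near(b,d), near(d,d), near(e,b), near(e,e)}
3. push(b,e)  →  {above(b,d), above(b,e), above(c,b), above(c,d), above(e,d), inpos(b), inpos(d), inpos(e), near(b,d), near(d,d), near(e,b), near(e,e)}
4. drop(e,b)  →  {above(b,d), above(b,e), above(c,b), above(c,d), above(e,d), inpos(d), inpos(e), near(b,d), near(b,e), near(d,d), near(e,e)}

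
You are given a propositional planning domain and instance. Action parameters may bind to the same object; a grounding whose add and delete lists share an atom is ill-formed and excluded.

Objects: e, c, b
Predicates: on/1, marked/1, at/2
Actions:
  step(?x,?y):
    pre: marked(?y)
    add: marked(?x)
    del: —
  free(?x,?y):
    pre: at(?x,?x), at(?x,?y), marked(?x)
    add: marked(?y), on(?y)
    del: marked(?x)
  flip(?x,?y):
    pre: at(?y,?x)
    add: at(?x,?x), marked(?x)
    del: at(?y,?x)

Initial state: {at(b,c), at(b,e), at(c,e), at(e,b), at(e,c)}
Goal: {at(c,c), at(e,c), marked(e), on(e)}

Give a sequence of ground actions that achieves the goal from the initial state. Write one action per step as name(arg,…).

1. flip(c,b)  →  {at(b,e), at(c,c), at(c,e), at(e,b), at(e,c), marked(c)}
2. free(c,e)  →  {at(b,e), at(c,c), at(c,e), at(e,b), at(e,c), marked(e), on(e)}

flip(c,b); free(c,e)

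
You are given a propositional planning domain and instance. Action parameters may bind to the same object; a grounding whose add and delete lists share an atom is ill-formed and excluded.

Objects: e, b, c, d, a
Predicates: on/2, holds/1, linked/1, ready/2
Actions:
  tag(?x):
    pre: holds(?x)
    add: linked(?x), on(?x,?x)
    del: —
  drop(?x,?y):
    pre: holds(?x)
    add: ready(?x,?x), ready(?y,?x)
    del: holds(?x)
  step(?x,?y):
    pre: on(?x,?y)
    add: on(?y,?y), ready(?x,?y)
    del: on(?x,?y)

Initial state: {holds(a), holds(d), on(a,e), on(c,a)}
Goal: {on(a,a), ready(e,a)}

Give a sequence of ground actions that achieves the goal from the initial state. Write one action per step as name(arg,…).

1. tag(a)  →  {holds(a), holds(d), linked(a), on(a,a), on(a,e), on(c,a)}
2. drop(a,e)  →  {holds(d), linked(a), on(a,a), on(a,e), on(c,a), ready(a,a), ready(e,a)}

tag(a); drop(a,e)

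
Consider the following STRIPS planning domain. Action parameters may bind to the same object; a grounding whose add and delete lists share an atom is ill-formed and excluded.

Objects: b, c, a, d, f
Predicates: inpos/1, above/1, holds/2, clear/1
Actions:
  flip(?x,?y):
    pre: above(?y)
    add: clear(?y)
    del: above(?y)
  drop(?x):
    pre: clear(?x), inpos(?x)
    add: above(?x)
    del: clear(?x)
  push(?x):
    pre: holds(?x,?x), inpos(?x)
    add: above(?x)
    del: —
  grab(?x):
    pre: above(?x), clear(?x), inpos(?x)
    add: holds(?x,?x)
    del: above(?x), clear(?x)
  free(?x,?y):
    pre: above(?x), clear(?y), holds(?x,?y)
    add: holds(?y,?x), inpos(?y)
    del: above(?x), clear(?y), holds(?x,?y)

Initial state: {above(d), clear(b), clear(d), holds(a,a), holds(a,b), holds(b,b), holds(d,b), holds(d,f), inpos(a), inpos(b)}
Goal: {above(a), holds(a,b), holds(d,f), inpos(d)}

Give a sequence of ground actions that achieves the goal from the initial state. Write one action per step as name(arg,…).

1. push(b)  →  {above(b), above(d), clear(b), clear(d), holds(a,a), holds(a,b), holds(b,b), holds(d,b), holds(d,f), inpos(a), inpos(b)}
2. push(a)  →  {above(a), above(b), above(d), clear(b), clear(d), holds(a,a), holds(a,b), holds(b,b), holds(d,b), holds(d,f), inpos(a), inpos(b)}
3. free(d,b)  →  {above(a), above(b), clear(d), holds(a,a), holds(a,b), holds(b,b), holds(b,d), holds(d,f), inpos(a), inpos(b)}
4. free(b,d)  →  {above(a), holds(a,a), holds(a,b), holds(b,b), holds(d,b), holds(d,f), inpos(a), inpos(b), inpos(d)}

push(b); push(a); free(d,b); free(b,d)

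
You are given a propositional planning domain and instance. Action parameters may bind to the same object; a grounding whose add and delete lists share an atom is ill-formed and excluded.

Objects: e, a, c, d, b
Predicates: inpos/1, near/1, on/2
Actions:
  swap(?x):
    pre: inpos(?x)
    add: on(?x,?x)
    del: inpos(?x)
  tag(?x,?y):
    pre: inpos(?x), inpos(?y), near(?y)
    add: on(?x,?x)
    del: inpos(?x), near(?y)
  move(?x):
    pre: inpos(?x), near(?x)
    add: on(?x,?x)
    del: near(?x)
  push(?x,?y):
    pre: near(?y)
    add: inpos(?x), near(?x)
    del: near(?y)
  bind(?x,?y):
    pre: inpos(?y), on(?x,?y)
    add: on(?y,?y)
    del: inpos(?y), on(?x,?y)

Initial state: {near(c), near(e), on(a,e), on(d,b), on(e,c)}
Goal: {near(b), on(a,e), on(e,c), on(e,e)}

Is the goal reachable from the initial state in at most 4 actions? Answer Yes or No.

Yes

1. push(e,c)  →  {inpos(e), near(e), on(a,e), on(d,b), on(e,c)}
2. swap(e)  →  {near(e), on(a,e), on(d,b), on(e,c), on(e,e)}
3. push(b,e)  →  {inpos(b), near(b), on(a,e), on(d,b), on(e,c), on(e,e)}
optimal plan length = 3; 3 ≤ 4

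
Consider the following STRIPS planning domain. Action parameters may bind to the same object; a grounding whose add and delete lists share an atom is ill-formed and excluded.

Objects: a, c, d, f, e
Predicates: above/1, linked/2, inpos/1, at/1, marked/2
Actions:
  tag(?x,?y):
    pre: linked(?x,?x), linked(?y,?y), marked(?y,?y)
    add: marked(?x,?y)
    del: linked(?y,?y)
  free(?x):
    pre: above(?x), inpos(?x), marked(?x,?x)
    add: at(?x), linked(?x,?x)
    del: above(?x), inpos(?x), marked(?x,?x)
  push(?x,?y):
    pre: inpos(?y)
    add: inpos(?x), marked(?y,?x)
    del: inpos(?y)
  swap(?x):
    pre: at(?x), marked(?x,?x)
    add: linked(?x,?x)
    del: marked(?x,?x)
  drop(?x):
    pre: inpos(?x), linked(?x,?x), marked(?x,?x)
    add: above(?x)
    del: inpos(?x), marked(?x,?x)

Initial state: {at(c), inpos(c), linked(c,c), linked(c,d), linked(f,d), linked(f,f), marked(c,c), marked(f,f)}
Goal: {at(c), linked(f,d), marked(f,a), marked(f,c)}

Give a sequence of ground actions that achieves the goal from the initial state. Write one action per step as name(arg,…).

tag(f,c); push(f,c); push(a,f)

1. tag(f,c)  →  {at(c), inpos(c), linked(c,d), linked(f,d), linked(f,f), marked(c,c), marked(f,c), marked(f,f)}
2. push(f,c)  →  {at(c), inpos(f), linked(c,d), linked(f,d), linked(f,f), marked(c,c), marked(c,f), marked(f,c), marked(f,f)}
3. push(a,f)  →  {at(c), inpos(a), linked(c,d), linked(f,d), linked(f,f), marked(c,c), marked(c,f), marked(f,a), marked(f,c), marked(f,f)}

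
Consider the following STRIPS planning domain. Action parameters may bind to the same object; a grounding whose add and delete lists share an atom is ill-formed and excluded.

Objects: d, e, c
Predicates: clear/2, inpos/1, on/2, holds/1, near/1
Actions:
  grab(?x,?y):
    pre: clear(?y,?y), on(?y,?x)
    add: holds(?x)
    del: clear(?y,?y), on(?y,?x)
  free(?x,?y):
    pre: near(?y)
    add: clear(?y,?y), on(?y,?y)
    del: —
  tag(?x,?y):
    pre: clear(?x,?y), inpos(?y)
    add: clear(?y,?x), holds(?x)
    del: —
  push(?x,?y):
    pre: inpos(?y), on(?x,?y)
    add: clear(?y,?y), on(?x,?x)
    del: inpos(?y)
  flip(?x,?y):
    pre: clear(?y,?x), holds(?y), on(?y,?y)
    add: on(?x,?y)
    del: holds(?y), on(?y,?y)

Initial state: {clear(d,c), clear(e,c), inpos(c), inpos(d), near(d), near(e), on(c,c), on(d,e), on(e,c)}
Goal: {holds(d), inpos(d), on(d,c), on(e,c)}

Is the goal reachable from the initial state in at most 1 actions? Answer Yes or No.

No

1. tag(d,c)  →  {clear(c,d), clear(d,c), clear(e,c), holds(d), inpos(c), inpos(d), near(d), near(e), on(c,c), on(d,e), on(e,c)}
2. tag(c,d)  →  {clear(c,d), clear(d,c), clear(e,c), holds(c), holds(d), inpos(c), inpos(d), near(d), near(e), on(c,c), on(d,e), on(e,c)}
3. flip(d,c)  →  {clear(c,d), clear(d,c), clear(e,c), holds(d), inpos(c), inpos(d), near(d), near(e), on(d,c), on(d,e), on(e,c)}
optimal plan length = 3; 3 > 1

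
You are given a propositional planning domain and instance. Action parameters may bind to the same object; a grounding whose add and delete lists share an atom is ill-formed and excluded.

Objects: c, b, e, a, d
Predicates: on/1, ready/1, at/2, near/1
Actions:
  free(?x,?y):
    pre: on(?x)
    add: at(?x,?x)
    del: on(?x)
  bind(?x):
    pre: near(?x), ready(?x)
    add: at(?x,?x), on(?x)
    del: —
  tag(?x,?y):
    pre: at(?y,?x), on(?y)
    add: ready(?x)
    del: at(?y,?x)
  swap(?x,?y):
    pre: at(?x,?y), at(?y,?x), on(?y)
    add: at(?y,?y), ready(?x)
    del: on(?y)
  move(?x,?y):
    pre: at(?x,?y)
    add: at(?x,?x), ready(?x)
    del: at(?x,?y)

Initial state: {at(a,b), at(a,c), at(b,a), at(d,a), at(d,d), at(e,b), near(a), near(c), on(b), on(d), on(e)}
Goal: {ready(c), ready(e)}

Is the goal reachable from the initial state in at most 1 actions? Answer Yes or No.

1. tag(a,b)  →  {at(a,b), at(a,c), at(d,a), at(d,d), at(e,b), near(a), near(c), on(b), on(d), on(e), ready(a)}
2. bind(a)  →  {at(a,a), at(a,b), at(a,c), at(d,a), at(d,d), at(e,b), near(a), near(c), on(a), on(b), on(d), on(e), ready(a)}
3. tag(c,a)  →  {at(a,a), at(a,b), at(d,a), at(d,d), at(e,b), near(a), near(c), on(a), on(b), on(d), on(e), ready(a), ready(c)}
4. move(e,b)  →  {at(a,a), at(a,b), at(d,a), at(d,d), at(e,e), near(a), near(c), on(a), on(b), on(d), on(e), ready(a), ready(c), ready(e)}
optimal plan length = 4; 4 > 1

No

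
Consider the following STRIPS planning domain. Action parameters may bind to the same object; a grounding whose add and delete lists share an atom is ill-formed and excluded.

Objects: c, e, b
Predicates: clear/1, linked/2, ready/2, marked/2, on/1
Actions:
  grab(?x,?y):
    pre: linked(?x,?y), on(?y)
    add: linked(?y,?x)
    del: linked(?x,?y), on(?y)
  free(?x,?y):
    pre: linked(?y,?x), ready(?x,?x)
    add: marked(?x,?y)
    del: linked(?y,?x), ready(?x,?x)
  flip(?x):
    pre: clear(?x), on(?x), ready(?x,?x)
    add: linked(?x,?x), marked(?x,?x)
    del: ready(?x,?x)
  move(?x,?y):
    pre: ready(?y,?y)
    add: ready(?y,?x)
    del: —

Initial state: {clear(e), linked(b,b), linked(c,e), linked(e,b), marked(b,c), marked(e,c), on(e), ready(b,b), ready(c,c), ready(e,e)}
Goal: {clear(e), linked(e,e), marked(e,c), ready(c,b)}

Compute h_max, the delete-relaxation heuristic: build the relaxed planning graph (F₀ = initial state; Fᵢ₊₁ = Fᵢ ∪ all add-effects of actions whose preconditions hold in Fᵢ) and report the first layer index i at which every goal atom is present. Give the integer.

F0 = init (10 atoms)
F1 = F0 ∪ {linked(e,c), linked(e,e), marked(b,b), marked(b,e), marked(e,e), ready(b,c), ready(b,e), ready(c,b), ready(c,e), ready(e,b), ready(e,c)}  (21 atoms)
goal ⊆ F1  ⇒  h_max = 1

1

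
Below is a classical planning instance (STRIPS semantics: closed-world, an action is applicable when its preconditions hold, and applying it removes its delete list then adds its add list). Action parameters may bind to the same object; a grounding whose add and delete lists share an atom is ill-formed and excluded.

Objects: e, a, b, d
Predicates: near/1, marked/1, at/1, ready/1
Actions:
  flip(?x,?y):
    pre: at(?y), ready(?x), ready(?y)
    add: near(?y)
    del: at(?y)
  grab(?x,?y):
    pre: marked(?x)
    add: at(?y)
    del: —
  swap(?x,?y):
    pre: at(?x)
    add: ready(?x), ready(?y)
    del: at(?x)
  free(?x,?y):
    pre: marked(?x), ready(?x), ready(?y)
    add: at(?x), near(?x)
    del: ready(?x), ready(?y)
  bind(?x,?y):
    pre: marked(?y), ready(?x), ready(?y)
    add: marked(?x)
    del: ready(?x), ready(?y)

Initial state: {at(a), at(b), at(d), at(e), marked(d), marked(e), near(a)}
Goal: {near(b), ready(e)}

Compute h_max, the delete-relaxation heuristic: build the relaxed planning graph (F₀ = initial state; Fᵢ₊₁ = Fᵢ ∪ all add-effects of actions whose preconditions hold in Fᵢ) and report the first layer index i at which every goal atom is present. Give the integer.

F0 = init (7 atoms)
F1 = F0 ∪ {ready(a), ready(b), ready(d), ready(e)}  (11 atoms)
F2 = F1 ∪ {marked(a), marked(b), near(b), near(d), near(e)}  (16 atoms)
goal ⊆ F2  ⇒  h_max = 2

2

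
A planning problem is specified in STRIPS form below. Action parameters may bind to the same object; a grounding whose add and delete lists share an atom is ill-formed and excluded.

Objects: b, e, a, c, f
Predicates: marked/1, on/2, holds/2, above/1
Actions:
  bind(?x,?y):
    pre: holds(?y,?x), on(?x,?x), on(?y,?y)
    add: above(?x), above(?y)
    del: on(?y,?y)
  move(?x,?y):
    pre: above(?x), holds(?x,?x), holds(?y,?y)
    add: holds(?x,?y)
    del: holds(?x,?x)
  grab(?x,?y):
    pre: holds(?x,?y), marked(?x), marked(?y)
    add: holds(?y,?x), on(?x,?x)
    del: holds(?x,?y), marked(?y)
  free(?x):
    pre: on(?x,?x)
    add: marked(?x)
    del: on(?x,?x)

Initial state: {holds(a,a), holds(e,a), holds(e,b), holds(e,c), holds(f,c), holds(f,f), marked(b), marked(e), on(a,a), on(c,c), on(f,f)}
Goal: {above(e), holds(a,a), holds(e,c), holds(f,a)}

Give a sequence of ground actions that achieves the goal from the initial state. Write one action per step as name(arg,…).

1. bind(c,f)  →  {above(c), above(f), holds(a,a), holds(e,a), holds(e,b), holds(e,c), holds(f,c), holds(f,f), marked(b), marked(e), on(a,a), on(c,c)}
2. move(f,a)  →  {above(c), above(f), holds(a,a), holds(e,a), holds(e,b), holds(e,c), holds(f,a), holds(f,c), marked(b), marked(e), on(a,a), on(c,c)}
3. grab(e,b)  →  {above(c), above(f), holds(a,a), holds(b,e), holds(e,a), holds(e,c), holds(f,a), holds(f,c), marked(e), on(a,a), on(c,c), on(e,e)}
4. bind(a,e)  →  {above(a), above(c), above(e), above(f), holds(a,a), holds(b,e), holds(e,a), holds(e,c), holds(f,a), holds(f,c), marked(e), on(a,a), on(c,c)}

bind(c,f); move(f,a); grab(e,b); bind(a,e)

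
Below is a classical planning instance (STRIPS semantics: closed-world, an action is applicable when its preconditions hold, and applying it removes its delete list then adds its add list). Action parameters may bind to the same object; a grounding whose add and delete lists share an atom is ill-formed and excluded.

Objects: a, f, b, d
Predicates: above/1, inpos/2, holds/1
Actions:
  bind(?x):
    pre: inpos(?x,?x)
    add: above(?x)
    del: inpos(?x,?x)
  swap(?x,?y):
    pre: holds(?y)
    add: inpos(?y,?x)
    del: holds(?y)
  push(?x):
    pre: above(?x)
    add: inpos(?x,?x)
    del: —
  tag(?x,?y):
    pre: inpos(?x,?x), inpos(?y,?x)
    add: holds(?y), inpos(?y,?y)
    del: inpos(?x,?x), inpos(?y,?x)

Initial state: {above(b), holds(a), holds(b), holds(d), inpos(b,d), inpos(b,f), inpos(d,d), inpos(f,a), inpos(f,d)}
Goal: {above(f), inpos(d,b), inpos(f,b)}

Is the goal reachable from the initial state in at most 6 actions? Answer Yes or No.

Yes

1. swap(b,d)  →  {above(b), holds(a), holds(b), inpos(b,d), inpos(b,f), inpos(d,b), inpos(d,d), inpos(f,a), inpos(f,d)}
2. tag(d,f)  →  {above(b), holds(a), holds(b), holds(f), inpos(b,d), inpos(b,f), inpos(d,b), inpos(f,a), inpos(f,f)}
3. bind(f)  →  {above(b), above(f), holds(a), holds(b), holds(f), inpos(b,d), inpos(b,f), inpos(d,b), inpos(f,a)}
4. swap(b,f)  →  {above(b), above(f), holds(a), holds(b), inpos(b,d), inpos(b,f), inpos(d,b), inpos(f,a), inpos(f,b)}
optimal plan length = 4; 4 ≤ 6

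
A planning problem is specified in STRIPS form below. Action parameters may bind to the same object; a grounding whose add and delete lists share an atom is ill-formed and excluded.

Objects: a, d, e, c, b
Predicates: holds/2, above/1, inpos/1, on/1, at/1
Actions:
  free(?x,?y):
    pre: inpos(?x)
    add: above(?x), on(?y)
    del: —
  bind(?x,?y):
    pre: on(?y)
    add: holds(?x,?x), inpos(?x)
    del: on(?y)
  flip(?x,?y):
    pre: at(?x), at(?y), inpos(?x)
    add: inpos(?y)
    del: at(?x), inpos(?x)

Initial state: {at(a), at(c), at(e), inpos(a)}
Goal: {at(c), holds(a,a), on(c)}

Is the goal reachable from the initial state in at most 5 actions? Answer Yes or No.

Yes

1. free(a,a)  →  {above(a), at(a), at(c), at(e), inpos(a), on(a)}
2. free(a,c)  →  {above(a), at(a), at(c), at(e), inpos(a), on(a), on(c)}
3. bind(a,a)  →  {above(a), at(a), at(c), at(e), holds(a,a), inpos(a), on(c)}
optimal plan length = 3; 3 ≤ 5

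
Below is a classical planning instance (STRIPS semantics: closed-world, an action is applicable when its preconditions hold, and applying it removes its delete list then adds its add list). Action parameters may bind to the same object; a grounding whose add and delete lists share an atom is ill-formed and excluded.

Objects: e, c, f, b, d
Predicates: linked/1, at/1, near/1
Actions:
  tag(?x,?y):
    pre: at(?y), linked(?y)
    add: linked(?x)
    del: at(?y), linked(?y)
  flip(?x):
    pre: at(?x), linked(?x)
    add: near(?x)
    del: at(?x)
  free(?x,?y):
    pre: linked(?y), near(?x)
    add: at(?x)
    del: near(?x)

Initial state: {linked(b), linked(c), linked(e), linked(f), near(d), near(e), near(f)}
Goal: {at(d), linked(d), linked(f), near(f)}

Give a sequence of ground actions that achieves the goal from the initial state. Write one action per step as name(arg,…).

free(e,e); tag(d,e); free(d,c)

1. free(e,e)  →  {at(e), linked(b), linked(c), linked(e), linked(f), near(d), near(f)}
2. tag(d,e)  →  {linked(b), linked(c), linked(d), linked(f), near(d), near(f)}
3. free(d,c)  →  {at(d), linked(b), linked(c), linked(d), linked(f), near(f)}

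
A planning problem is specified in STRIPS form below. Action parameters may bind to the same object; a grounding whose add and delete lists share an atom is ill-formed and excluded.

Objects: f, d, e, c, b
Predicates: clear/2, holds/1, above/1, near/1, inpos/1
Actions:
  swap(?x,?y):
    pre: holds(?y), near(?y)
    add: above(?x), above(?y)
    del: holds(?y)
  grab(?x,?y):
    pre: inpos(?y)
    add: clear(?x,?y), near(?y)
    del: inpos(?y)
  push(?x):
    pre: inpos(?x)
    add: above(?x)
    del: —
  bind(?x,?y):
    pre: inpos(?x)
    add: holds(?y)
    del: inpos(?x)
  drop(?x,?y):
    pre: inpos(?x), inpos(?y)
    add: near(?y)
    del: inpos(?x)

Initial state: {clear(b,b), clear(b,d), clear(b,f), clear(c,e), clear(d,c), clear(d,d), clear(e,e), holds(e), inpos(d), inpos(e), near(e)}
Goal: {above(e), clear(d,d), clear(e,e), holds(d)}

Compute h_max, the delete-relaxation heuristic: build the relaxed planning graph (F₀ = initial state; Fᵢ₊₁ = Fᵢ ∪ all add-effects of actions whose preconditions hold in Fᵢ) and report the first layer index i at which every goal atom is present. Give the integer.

1

F0 = init (11 atoms)
F1 = F0 ∪ {above(b), above(c), above(d), above(e), above(f), clear(b,e), clear(c,d), clear(d,e), clear(e,d), clear(f,d), clear(f,e), holds(b), holds(c), holds(d), holds(f), near(d)}  (27 atoms)
goal ⊆ F1  ⇒  h_max = 1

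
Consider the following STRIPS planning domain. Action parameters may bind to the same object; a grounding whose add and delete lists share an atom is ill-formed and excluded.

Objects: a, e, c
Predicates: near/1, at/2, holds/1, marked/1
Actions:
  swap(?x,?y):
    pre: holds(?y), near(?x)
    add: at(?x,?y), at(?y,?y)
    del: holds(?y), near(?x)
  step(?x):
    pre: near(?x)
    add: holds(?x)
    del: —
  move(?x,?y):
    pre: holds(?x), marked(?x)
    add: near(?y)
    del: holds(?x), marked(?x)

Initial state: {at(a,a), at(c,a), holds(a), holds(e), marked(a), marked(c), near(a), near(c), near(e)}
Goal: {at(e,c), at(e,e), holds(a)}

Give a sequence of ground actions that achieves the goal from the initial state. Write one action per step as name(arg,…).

1. swap(a,e)  →  {at(a,a), at(a,e), at(c,a), at(e,e), holds(a), marked(a), marked(c), near(c), near(e)}
2. step(c)  →  {at(a,a), at(a,e), at(c,a), at(e,e), holds(a), holds(c), marked(a), marked(c), near(c), near(e)}
3. swap(e,c)  →  {at(a,a), at(a,e), at(c,a), at(c,c), at(e,c), at(e,e), holds(a), marked(a), marked(c), near(c)}

swap(a,e); step(c); swap(e,c)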